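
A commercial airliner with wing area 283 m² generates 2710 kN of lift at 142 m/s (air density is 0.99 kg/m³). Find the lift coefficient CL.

From L = ½ρv²S·CL, rearranging gives CL = 2L/(ρv²S).
CL = 2 × 2.71×10^6 / (0.99 × 142² × 283) = 0.959

CL = 0.959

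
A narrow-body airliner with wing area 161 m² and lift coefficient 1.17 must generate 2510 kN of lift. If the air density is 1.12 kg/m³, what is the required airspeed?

v = 154 m/s

L = ½ρv²S·CL ⇒ v = √(2L/(ρ·S·CL))
v = √(2 × 2.51×10^6 / (1.12 × 161 × 1.17)) = √23790 = 154 m/s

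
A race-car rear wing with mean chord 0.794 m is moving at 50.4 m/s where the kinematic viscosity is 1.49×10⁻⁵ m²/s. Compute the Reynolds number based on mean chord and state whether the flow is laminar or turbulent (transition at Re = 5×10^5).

Re = v·c/ν = 50.4 × 0.794 / (1.49×10⁻⁵) = 2.69×10^6
Since 2.69×10^6 > 5×10^5, the flow is turbulent.

Re = 2.69×10^6 (turbulent)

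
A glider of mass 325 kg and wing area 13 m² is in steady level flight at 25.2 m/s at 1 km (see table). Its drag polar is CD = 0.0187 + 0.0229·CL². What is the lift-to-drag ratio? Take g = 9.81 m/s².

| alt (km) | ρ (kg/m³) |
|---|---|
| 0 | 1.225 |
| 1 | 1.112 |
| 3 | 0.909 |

L/D = 23.3

At 1 km, from the table: ρ = 1.112 kg/m³.
Weight W = mg = 325 × 9.81 = 3188.2 N; in level flight L = W.
Dynamic pressure q = 0.5 × 1.112 × 25.2² = 353.1 Pa.
Required CL = L/(qS) = 3188.2/(353.1·13) = 0.6946.
CD = 0.0187 + 0.0229 × 0.6946² = 0.02975.
L/D = CL/CD = 0.6946 / 0.02975 = 23.3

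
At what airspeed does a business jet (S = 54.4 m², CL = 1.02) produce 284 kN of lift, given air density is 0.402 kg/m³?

L = ½ρv²S·CL ⇒ v = √(2L/(ρ·S·CL))
v = √(2 × 2.84×10^5 / (0.402 × 54.4 × 1.02)) = √25460 = 160 m/s

v = 160 m/s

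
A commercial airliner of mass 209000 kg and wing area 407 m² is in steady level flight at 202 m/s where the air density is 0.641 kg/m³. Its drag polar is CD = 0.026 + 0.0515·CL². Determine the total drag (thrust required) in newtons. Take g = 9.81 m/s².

D = 1.79×10^5 N

Level flight ⇒ L = W = m·g = 209000 × 9.81 = 2.0503×10^6 N.
Dynamic pressure q = 0.5 × 0.641 × 202² = 13080 Pa.
CL = 2W/(ρv²S) = 2×2.0503×10^6/(0.641×202²×407) = 0.3852.
CD = 0.026 + 0.0515 × 0.3852² = 0.03364.
D = q·S·CD = 13080 × 407 × 0.03364 = 1.791×10^5 N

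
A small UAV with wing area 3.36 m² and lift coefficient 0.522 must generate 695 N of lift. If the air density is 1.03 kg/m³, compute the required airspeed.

L = ½ρv²S·CL ⇒ v = √(2L/(ρ·S·CL))
v = √(2 × 695 / (1.03 × 3.36 × 0.522)) = √769.4 = 27.7 m/s

v = 27.7 m/s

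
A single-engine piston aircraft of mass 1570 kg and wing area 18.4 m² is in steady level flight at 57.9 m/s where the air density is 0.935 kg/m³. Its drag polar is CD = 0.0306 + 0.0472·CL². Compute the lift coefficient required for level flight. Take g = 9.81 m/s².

CL = 0.534

In steady level flight, lift balances weight: W = mg = 1570 × 9.81 = 15402 N.
Dynamic pressure q = 0.5 × 0.935 × 57.9² = 1567 Pa.
Required CL = L/(qS) = 15402/(1567·18.4) = 0.5341.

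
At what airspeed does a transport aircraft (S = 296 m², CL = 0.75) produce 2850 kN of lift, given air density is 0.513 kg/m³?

v = 224 m/s

L = ½ρv²S·CL ⇒ v = √(2L/(ρ·S·CL))
v = √(2 × 2.85×10^6 / (0.513 × 296 × 0.75)) = √50050 = 224 m/s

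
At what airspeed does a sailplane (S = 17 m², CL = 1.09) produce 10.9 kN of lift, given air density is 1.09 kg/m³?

L = ½ρv²S·CL ⇒ v = √(2L/(ρ·S·CL))
v = √(2 × 10900 / (1.09 × 17 × 1.09)) = √1079 = 32.9 m/s

v = 32.9 m/s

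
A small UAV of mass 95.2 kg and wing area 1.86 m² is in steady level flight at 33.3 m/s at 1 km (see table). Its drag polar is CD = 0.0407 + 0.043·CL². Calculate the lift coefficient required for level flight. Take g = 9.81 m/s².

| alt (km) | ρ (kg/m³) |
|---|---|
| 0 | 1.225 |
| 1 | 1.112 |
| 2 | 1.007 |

At 1 km, from the table: ρ = 1.112 kg/m³.
Weight W = mg = 95.2 × 9.81 = 933.91 N; in level flight L = W.
Dynamic pressure q = 0.5 × 1.112 × 33.3² = 616.5 Pa.
CL = W/(q·S) = 933.91 / (616.5 × 1.86) = 0.8144.

CL = 0.814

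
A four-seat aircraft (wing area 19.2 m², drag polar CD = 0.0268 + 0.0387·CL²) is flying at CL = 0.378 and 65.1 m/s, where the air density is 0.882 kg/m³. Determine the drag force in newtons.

CD = 0.0268 + 0.0387 × 0.378² = 0.03233
D = ½ρv²S·CD = ½ × 0.882 × 65.1² × 19.2 × 0.03233 = 1160 N

D = 1160 N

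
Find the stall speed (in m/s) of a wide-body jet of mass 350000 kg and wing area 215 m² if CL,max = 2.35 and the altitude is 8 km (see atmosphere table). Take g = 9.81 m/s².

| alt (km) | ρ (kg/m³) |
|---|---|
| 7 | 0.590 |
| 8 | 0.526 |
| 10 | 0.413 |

V_stall = 161 m/s

At 8 km, from the table: ρ = 0.526 kg/m³.
At stall, lift equals weight: L = W = m·g = 350000 × 9.81 = 3.434×10^6 N.
V_stall = √(2W/(ρ·S·CL,max)) = √(2 × 3.434×10^6 / (0.526 × 215 × 2.35))
V_stall = √25840 = 161 m/s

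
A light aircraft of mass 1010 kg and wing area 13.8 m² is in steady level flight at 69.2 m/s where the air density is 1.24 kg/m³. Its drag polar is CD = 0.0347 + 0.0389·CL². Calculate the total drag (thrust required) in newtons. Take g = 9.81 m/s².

Level flight ⇒ L = W = m·g = 1010 × 9.81 = 9908.1 N.
q = ½ρv² = ½ × 1.24 × 69.2² = 2969 Pa.
Required CL = L/(qS) = 9908.1/(2969·13.8) = 0.2418.
CD = 0.0347 + 0.0389 × 0.2418² = 0.03697.
D = q·S·CD = 2969 × 13.8 × 0.03697 = 1515 N

D = 1510 N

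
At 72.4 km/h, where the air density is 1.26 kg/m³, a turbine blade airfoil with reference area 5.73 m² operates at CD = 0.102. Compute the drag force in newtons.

D = 149 N

Convert speed: v = 72.4 km/h ÷ 3.6 = 20.11 m/s.
D = ½ρv²S·CD = ½ × 1.26 × 20.11² × 5.73 × 0.102 = 149 N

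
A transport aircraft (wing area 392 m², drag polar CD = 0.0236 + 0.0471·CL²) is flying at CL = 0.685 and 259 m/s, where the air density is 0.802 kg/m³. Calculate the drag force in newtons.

CD = 0.0236 + 0.0471 × 0.685² = 0.0457
D = ½ρv²S·CD = ½ × 0.802 × 259² × 392 × 0.0457 = 4.82×10^5 N

D = 4.82×10^5 N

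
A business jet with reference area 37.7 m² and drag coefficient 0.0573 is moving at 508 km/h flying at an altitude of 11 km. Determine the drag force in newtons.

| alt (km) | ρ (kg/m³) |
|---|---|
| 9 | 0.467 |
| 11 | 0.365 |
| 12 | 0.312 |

At 11 km, from the table: ρ = 0.365 kg/m³.
Convert speed: v = 508 km/h ÷ 3.6 = 141.1 m/s.
Dynamic pressure q = ½ρv² = ½ × 0.365 × 141.1² = 3634 Pa.
D = q·S·CD = 3634 × 37.7 × 0.0573 = 7850 N ≈ 7.85 kN

D = 7850 N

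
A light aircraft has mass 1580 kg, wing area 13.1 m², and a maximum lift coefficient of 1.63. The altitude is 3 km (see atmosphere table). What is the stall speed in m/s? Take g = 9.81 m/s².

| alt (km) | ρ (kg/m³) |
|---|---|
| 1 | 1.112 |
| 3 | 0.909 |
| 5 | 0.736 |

V_stall = 40 m/s

At 3 km, from the table: ρ = 0.909 kg/m³.
Stall occurs when L = W at CL,max. W = mg = 1580 × 9.81 = 15500 N.
From L = ½ρV²S·CL,max = W: V_stall = √(2W/(ρSCL,max)) = √(2·15500/(0.909·13.1·1.63))
V_stall = √1597 = 40 m/s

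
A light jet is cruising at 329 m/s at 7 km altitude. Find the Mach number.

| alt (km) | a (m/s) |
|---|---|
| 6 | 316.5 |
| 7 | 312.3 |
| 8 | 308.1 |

At 7 km, from the table: a = 312.3 m/s.
M = v/a = 329 / 312.3 = 1.05

M = 1.05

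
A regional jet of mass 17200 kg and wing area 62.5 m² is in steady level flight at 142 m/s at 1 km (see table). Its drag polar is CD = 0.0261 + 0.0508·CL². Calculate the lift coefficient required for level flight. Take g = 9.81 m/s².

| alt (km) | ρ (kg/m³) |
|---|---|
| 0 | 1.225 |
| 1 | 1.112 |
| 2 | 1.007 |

At 1 km, from the table: ρ = 1.112 kg/m³.
Level flight ⇒ L = W = m·g = 17200 × 9.81 = 1.6873×10^5 N.
Dynamic pressure q = 0.5 × 1.112 × 142² = 11210 Pa.
Required CL = L/(qS) = 1.6873×10^5/(11210·62.5) = 0.2408.

CL = 0.241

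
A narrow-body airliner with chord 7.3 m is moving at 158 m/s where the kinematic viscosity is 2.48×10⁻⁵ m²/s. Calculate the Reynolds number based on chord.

Re = 4.65×10^7

Re = v·c/ν = 158 × 7.3 / (2.48×10⁻⁵) = 4.65×10^7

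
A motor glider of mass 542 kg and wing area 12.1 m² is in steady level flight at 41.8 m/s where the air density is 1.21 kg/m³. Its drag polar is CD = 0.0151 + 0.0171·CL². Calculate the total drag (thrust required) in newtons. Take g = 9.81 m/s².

Level flight ⇒ L = W = m·g = 542 × 9.81 = 5317 N.
q = ½ρv² = ½ × 1.21 × 41.8² = 1057 Pa.
CL = W/(q·S) = 5317 / (1057 × 12.1) = 0.4157.
CD = 0.0151 + 0.0171 × 0.4157² = 0.01805.
D = q·S·CD = 1057 × 12.1 × 0.01805 = 230.9 N

D = 231 N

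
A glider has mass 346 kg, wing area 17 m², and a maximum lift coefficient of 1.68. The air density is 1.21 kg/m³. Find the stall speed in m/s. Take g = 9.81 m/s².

At stall, lift equals weight: L = W = m·g = 346 × 9.81 = 3394 N.
From L = ½ρV²S·CL,max = W: V_stall = √(2W/(ρSCL,max)) = √(2·3394/(1.21·17·1.68))
V_stall = √196.4 = 14 m/s

V_stall = 14 m/s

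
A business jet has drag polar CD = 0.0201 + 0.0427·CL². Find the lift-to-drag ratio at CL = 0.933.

L/D = 16.3

CD = 0.0201 + 0.0427 × 0.933² = 0.05727
L/D = CL/CD = 0.933 / 0.05727 = 16.3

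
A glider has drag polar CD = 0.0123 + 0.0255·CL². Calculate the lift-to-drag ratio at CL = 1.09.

CD = 0.0123 + 0.0255 × 1.09² = 0.0426
L/D = CL/CD = 1.09 / 0.0426 = 25.6

L/D = 25.6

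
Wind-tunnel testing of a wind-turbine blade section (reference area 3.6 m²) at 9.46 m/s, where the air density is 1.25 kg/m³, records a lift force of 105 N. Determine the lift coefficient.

From L = ½ρv²S·CL, rearranging gives CL = 2L/(ρv²S).
CL = 2 × 105 / (1.25 × 9.46² × 3.6) = 0.521

CL = 0.521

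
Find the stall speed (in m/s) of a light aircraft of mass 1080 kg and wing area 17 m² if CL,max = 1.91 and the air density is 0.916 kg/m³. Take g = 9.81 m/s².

V_stall = 26.7 m/s

Weight W = mg = 1080 × 9.81 = 10590 N.
V_stall = √(2W/(ρ·S·CL,max)) = √(2 × 10590 / (0.916 × 17 × 1.91))
V_stall = √712.4 = 26.7 m/s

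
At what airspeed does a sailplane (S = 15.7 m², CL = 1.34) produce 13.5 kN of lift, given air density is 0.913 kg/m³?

L = ½ρv²S·CL ⇒ v = √(2L/(ρ·S·CL))
v = √(2 × 13500 / (0.913 × 15.7 × 1.34)) = √1406 = 37.5 m/s

v = 37.5 m/s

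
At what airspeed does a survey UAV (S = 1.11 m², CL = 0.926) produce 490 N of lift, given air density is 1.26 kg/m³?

L = ½ρv²S·CL ⇒ v = √(2L/(ρ·S·CL))
v = √(2 × 490 / (1.26 × 1.11 × 0.926)) = √756.7 = 27.5 m/s

v = 27.5 m/s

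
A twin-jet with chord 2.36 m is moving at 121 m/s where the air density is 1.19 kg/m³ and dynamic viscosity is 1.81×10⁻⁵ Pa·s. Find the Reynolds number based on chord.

Re = 1.88×10^7

Re = ρ·v·c/μ = 1.19 × 121 × 2.36 / (1.81×10⁻⁵) = 1.88×10^7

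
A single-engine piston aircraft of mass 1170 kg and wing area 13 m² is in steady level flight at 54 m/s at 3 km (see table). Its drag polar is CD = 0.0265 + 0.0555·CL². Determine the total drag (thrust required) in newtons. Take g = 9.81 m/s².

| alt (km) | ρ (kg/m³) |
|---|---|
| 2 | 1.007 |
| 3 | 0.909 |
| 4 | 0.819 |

D = 881 N

At 3 km, from the table: ρ = 0.909 kg/m³.
Weight W = mg = 1170 × 9.81 = 11478 N; in level flight L = W.
Dynamic pressure q = 0.5 × 0.909 × 54² = 1325 Pa.
CL = 2W/(ρv²S) = 2×11478/(0.909×54²×13) = 0.6662.
CD = 0.0265 + 0.0555 × 0.6662² = 0.05113.
D = q·S·CD = 1325 × 13 × 0.05113 = 880.9 N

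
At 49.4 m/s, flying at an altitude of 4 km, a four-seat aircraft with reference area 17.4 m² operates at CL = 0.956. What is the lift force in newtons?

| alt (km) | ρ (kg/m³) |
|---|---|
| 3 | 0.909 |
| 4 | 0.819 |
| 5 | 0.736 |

L = 16600 N

At 4 km, from the table: ρ = 0.819 kg/m³.
Dynamic pressure q = ½ρv² = ½ × 0.819 × 49.4² = 999.3 Pa.
L = q·S·CL = 999.3 × 17.4 × 0.956 = 16600 N ≈ 16.6 kN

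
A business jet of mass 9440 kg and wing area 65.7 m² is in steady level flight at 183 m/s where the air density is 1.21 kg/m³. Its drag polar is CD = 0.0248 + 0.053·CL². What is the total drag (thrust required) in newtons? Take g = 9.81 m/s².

In steady level flight, lift balances weight: W = mg = 9440 × 9.81 = 92606 N.
Dynamic pressure q = 0.5 × 1.21 × 183² = 20260 Pa.
CL = W/(q·S) = 92606 / (20260 × 65.7) = 0.06957.
CD = 0.0248 + 0.053 × 0.06957² = 0.02506.
D = q·S·CD = 20260 × 65.7 × 0.02506 = 33350 N

D = 33400 N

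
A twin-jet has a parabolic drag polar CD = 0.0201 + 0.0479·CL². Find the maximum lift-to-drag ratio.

For CD = CD0 + K·CL², (L/D)max occurs at CL* = √(CD0/K) and equals 1/(2√(K·CD0)).
(L/D)max = 1/(2√(0.0479 × 0.0201)) = 1/(2 × 0.03103) = 16.1

(L/D)max = 16.1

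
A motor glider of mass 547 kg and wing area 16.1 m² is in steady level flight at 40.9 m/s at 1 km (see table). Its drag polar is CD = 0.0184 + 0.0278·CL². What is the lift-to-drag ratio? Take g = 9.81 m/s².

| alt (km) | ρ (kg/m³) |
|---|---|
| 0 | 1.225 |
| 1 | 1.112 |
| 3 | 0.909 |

At 1 km, from the table: ρ = 1.112 kg/m³.
In steady level flight, lift balances weight: W = mg = 547 × 9.81 = 5366.1 N.
q = ½ρv² = ½ × 1.112 × 40.9² = 930.1 Pa.
CL = W/(q·S) = 5366.1 / (930.1 × 16.1) = 0.3584.
CD = 0.0184 + 0.0278 × 0.3584² = 0.02197.
L/D = CL/CD = 0.3584 / 0.02197 = 16.3

L/D = 16.3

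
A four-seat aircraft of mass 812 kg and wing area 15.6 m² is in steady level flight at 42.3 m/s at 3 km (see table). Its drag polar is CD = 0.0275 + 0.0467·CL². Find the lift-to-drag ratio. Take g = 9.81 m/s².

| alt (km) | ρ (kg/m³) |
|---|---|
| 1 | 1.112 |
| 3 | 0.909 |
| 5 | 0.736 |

L/D = 13.7

At 3 km, from the table: ρ = 0.909 kg/m³.
Level flight ⇒ L = W = m·g = 812 × 9.81 = 7965.7 N.
q = ½ρv² = ½ × 0.909 × 42.3² = 813.2 Pa.
Required CL = L/(qS) = 7965.7/(813.2·15.6) = 0.6279.
CD = 0.0275 + 0.0467 × 0.6279² = 0.04591.
L/D = CL/CD = 0.6279 / 0.04591 = 13.7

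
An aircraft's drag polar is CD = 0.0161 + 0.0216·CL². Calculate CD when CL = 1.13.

CD = 0.0161 + 0.0216 × 1.13² = 0.0161 + 0.02758 = 0.0437

CD = 0.0437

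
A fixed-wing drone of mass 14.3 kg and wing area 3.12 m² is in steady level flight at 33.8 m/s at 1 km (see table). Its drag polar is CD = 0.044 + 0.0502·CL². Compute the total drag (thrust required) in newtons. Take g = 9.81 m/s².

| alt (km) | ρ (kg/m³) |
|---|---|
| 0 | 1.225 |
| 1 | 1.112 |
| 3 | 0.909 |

At 1 km, from the table: ρ = 1.112 kg/m³.
Level flight ⇒ L = W = m·g = 14.3 × 9.81 = 140.28 N.
Dynamic pressure q = 0.5 × 1.112 × 33.8² = 635.2 Pa.
CL = 2W/(ρv²S) = 2×140.28/(1.112×33.8²×3.12) = 0.07079.
CD = 0.044 + 0.0502 × 0.07079² = 0.04425.
D = q·S·CD = 635.2 × 3.12 × 0.04425 = 87.7 N

D = 87.7 N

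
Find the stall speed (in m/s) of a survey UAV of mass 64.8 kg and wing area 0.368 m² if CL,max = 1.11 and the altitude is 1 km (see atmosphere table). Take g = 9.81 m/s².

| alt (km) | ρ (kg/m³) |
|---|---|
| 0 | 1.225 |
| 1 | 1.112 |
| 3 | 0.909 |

At 1 km, from the table: ρ = 1.112 kg/m³.
Weight W = mg = 64.8 × 9.81 = 635.7 N.
From L = ½ρV²S·CL,max = W: V_stall = √(2W/(ρSCL,max)) = √(2·635.7/(1.112·0.368·1.11))
V_stall = √2799 = 52.9 m/s

V_stall = 52.9 m/s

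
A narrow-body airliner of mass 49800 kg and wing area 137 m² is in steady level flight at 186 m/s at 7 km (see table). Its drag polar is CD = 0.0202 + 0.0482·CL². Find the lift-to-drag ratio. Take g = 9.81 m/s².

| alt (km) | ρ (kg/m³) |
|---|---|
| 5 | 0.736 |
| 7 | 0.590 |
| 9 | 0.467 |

At 7 km, from the table: ρ = 0.590 kg/m³.
Weight W = mg = 49800 × 9.81 = 4.8854×10^5 N; in level flight L = W.
q = ½ρv² = ½ × 0.59 × 186² = 10210 Pa.
CL = W/(q·S) = 4.8854×10^5 / (10210 × 137) = 0.3494.
CD = 0.0202 + 0.0482 × 0.3494² = 0.02608.
L/D = CL/CD = 0.3494 / 0.02608 = 13.4

L/D = 13.4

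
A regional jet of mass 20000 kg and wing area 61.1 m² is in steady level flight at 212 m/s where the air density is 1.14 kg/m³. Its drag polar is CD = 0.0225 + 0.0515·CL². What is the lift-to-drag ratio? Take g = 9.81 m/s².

Weight W = mg = 20000 × 9.81 = 1.962×10^5 N; in level flight L = W.
q = ½ρv² = ½ × 1.14 × 212² = 25620 Pa.
Required CL = L/(qS) = 1.962×10^5/(25620·61.1) = 0.1253.
CD = 0.0225 + 0.0515 × 0.1253² = 0.02331.
L/D = CL/CD = 0.1253 / 0.02331 = 5.38

L/D = 5.38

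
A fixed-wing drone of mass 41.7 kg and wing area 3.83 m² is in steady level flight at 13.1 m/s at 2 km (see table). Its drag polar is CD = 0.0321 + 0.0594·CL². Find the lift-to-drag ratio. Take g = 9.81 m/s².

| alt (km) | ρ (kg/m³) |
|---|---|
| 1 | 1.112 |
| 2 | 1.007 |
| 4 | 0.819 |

L/D = 10.1

At 2 km, from the table: ρ = 1.007 kg/m³.
Weight W = mg = 41.7 × 9.81 = 409.08 N; in level flight L = W.
Dynamic pressure q = 0.5 × 1.007 × 13.1² = 86.41 Pa.
CL = 2W/(ρv²S) = 2×409.08/(1.007×13.1²×3.83) = 1.236.
CD = 0.0321 + 0.0594 × 1.236² = 0.1229.
L/D = CL/CD = 1.236 / 0.1229 = 10.1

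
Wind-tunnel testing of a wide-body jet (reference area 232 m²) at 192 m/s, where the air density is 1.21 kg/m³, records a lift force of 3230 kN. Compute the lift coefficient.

CL = 0.624

From L = ½ρv²S·CL, rearranging gives CL = 2L/(ρv²S).
CL = 2 × 3.23×10^6 / (1.21 × 192² × 232) = 0.624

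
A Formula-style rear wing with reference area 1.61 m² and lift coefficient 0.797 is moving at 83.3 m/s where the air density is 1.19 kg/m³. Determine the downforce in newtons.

L = ½ρv²S·CL = ½ × 1.19 × 83.3² × 1.61 × 0.797 = 5300 N ≈ 5.3 kN

L = 5300 N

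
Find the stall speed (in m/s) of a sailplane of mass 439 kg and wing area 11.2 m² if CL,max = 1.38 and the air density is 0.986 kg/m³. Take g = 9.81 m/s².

V_stall = 23.8 m/s

At stall, lift equals weight: L = W = m·g = 439 × 9.81 = 4307 N.
From L = ½ρV²S·CL,max = W: V_stall = √(2W/(ρSCL,max)) = √(2·4307/(0.986·11.2·1.38))
V_stall = √565.2 = 23.8 m/s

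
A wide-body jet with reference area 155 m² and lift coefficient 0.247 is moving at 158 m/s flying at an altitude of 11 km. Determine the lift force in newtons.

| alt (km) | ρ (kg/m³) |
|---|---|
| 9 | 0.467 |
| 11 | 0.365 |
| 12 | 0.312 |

L = 1.74×10^5 N

At 11 km, from the table: ρ = 0.365 kg/m³.
Dynamic pressure q = ½ρv² = ½ × 0.365 × 158² = 4556 Pa.
L = q·S·CL = 4556 × 155 × 0.247 = 1.74×10^5 N ≈ 174 kN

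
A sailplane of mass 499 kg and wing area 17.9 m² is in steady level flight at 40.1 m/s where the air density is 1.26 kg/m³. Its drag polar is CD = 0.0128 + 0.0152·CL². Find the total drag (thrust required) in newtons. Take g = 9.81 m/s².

D = 252 N

Weight W = mg = 499 × 9.81 = 4895.2 N; in level flight L = W.
Dynamic pressure q = 0.5 × 1.26 × 40.1² = 1013 Pa.
CL = 2W/(ρv²S) = 2×4895.2/(1.26×40.1²×17.9) = 0.27.
CD = 0.0128 + 0.0152 × 0.27² = 0.01391.
D = q·S·CD = 1013 × 17.9 × 0.01391 = 252.2 N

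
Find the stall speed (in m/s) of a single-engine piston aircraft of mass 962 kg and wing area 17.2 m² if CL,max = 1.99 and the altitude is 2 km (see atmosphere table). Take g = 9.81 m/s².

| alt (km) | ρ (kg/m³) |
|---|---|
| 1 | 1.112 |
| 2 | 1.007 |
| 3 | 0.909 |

At 2 km, from the table: ρ = 1.007 kg/m³.
Stall occurs when L = W at CL,max. W = mg = 962 × 9.81 = 9437 N.
V_stall = √(2W/(ρ·S·CL,max)) = √(2 × 9437 / (1.007 × 17.2 × 1.99))
V_stall = √547.6 = 23.4 m/s

V_stall = 23.4 m/s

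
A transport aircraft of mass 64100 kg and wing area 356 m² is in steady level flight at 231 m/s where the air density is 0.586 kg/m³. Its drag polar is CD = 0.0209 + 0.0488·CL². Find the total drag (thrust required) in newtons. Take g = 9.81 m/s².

Weight W = mg = 64100 × 9.81 = 6.2882×10^5 N; in level flight L = W.
Dynamic pressure q = 0.5 × 0.586 × 231² = 15630 Pa.
CL = W/(q·S) = 6.2882×10^5 / (15630 × 356) = 0.113.
CD = 0.0209 + 0.0488 × 0.113² = 0.02152.
D = q·S·CD = 15630 × 356 × 0.02152 = 1.198×10^5 N

D = 1.2×10^5 N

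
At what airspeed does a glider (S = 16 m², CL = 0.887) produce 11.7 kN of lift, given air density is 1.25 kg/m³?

L = ½ρv²S·CL ⇒ v = √(2L/(ρ·S·CL))
v = √(2 × 11700 / (1.25 × 16 × 0.887)) = √1319 = 36.3 m/s

v = 36.3 m/s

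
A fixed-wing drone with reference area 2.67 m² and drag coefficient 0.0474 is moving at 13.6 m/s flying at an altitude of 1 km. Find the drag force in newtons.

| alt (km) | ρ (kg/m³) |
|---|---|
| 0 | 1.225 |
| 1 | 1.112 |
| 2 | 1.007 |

At 1 km, from the table: ρ = 1.112 kg/m³.
Dynamic pressure q = ½ρv² = ½ × 1.112 × 13.6² = 102.8 Pa.
D = q·S·CD = 102.8 × 2.67 × 0.0474 = 13 N

D = 13 N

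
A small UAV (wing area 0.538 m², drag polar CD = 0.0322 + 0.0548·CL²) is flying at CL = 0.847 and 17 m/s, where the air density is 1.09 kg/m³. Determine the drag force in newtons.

D = 6.06 N

CD = 0.0322 + 0.0548 × 0.847² = 0.07151
D = ½ρv²S·CD = ½ × 1.09 × 17² × 0.538 × 0.07151 = 6.06 N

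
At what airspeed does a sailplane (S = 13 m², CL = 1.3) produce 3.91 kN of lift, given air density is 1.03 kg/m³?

v = 21.2 m/s

L = ½ρv²S·CL ⇒ v = √(2L/(ρ·S·CL))
v = √(2 × 3910 / (1.03 × 13 × 1.3)) = √449.2 = 21.2 m/s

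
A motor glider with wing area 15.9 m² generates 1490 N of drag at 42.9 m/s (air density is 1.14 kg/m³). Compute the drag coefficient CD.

CD = 0.0893

From D = ½ρv²S·CD, rearranging gives CD = 2D/(ρv²S).
CD = 2 × 1490 / (1.14 × 42.9² × 15.9) = 0.0893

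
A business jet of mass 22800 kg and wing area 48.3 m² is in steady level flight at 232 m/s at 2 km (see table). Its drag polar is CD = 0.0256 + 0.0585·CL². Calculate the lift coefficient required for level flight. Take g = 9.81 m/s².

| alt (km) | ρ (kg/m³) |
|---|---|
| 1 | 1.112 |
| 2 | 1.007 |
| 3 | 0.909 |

At 2 km, from the table: ρ = 1.007 kg/m³.
In steady level flight, lift balances weight: W = mg = 22800 × 9.81 = 2.2367×10^5 N.
Dynamic pressure q = 0.5 × 1.007 × 232² = 27100 Pa.
Required CL = L/(qS) = 2.2367×10^5/(27100·48.3) = 0.1709.

CL = 0.171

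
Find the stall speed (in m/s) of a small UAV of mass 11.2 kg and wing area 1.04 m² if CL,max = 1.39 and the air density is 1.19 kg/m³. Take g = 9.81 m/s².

Stall occurs when L = W at CL,max. W = mg = 11.2 × 9.81 = 109.9 N.
V_stall = √(2W/(ρ·S·CL,max)) = √(2 × 109.9 / (1.19 × 1.04 × 1.39))
V_stall = √127.7 = 11.3 m/s

V_stall = 11.3 m/s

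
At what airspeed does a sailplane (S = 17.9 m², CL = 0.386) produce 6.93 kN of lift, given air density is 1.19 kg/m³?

L = ½ρv²S·CL ⇒ v = √(2L/(ρ·S·CL))
v = √(2 × 6930 / (1.19 × 17.9 × 0.386)) = √1686 = 41.1 m/s

v = 41.1 m/s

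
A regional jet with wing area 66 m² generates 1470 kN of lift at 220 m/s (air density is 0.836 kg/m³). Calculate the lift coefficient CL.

From L = ½ρv²S·CL, rearranging gives CL = 2L/(ρv²S).
CL = 2 × 1.47×10^6 / (0.836 × 220² × 66) = 1.1

CL = 1.1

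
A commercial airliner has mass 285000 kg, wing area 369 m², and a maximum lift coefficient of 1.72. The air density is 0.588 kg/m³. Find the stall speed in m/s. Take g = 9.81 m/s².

Weight W = mg = 285000 × 9.81 = 2.796×10^6 N.
V_stall = √(2W/(ρ·S·CL,max)) = √(2 × 2.796×10^6 / (0.588 × 369 × 1.72))
V_stall = √14980 = 122 m/s

V_stall = 122 m/s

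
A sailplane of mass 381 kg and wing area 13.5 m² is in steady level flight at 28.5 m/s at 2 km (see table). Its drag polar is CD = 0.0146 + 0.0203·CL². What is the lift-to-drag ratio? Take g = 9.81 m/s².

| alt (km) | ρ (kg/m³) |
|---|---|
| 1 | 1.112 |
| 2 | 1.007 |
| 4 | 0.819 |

At 2 km, from the table: ρ = 1.007 kg/m³.
In steady level flight, lift balances weight: W = mg = 381 × 9.81 = 3737.6 N.
Dynamic pressure q = 0.5 × 1.007 × 28.5² = 409 Pa.
CL = 2W/(ρv²S) = 2×3737.6/(1.007×28.5²×13.5) = 0.677.
CD = 0.0146 + 0.0203 × 0.677² = 0.0239.
L/D = CL/CD = 0.677 / 0.0239 = 28.3

L/D = 28.3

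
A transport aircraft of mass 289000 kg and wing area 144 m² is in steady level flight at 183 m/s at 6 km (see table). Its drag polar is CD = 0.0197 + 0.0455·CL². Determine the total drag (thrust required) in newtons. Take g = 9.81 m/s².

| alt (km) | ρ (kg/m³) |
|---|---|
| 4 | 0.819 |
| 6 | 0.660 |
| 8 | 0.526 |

At 6 km, from the table: ρ = 0.660 kg/m³.
Level flight ⇒ L = W = m·g = 289000 × 9.81 = 2.8351×10^6 N.
Dynamic pressure q = 0.5 × 0.66 × 183² = 11050 Pa.
CL = 2W/(ρv²S) = 2×2.8351×10^6/(0.66×183²×144) = 1.782.
CD = 0.0197 + 0.0455 × 1.782² = 0.1641.
D = q·S·CD = 11050 × 144 × 0.1641 = 2.612×10^5 N

D = 2.61×10^5 N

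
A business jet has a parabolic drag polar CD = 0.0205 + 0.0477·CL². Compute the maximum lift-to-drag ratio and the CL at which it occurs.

(L/D)max = 16, at CL = 0.656

For CD = CD0 + K·CL², (L/D)max occurs at CL* = √(CD0/K) and equals 1/(2√(K·CD0)).
(L/D)max = 1/(2√(0.0477 × 0.0205)) = 1/(2 × 0.03127) = 16
CL* = √(0.0205/0.0477) = 0.656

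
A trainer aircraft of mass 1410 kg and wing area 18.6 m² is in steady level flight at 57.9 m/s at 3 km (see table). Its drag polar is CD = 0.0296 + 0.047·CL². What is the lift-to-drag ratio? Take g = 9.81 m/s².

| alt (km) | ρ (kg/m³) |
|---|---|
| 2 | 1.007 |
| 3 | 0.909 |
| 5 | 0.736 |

L/D = 12

At 3 km, from the table: ρ = 0.909 kg/m³.
In steady level flight, lift balances weight: W = mg = 1410 × 9.81 = 13832 N.
Dynamic pressure q = 0.5 × 0.909 × 57.9² = 1524 Pa.
CL = 2W/(ρv²S) = 2×13832/(0.909×57.9²×18.6) = 0.4881.
CD = 0.0296 + 0.047 × 0.4881² = 0.0408.
L/D = CL/CD = 0.4881 / 0.0408 = 12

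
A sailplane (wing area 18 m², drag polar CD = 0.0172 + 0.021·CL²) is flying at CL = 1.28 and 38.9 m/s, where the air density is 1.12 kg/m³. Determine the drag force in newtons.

CD = 0.0172 + 0.021 × 1.28² = 0.05161
D = ½ρv²S·CD = ½ × 1.12 × 38.9² × 18 × 0.05161 = 787 N

D = 787 N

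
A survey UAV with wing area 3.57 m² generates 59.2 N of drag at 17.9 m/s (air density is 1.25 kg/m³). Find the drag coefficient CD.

CD = 0.0828

From D = ½ρv²S·CD, rearranging gives CD = 2D/(ρv²S).
CD = 2 × 59.2 / (1.25 × 17.9² × 3.57) = 0.0828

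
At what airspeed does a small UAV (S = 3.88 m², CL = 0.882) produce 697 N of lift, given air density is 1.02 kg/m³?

v = 20 m/s

L = ½ρv²S·CL ⇒ v = √(2L/(ρ·S·CL))
v = √(2 × 697 / (1.02 × 3.88 × 0.882)) = √399.4 = 20 m/s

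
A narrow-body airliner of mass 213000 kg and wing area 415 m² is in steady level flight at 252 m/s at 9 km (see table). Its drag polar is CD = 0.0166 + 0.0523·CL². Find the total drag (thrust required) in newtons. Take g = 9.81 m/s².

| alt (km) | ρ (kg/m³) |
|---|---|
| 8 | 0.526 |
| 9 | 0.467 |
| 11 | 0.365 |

At 9 km, from the table: ρ = 0.467 kg/m³.
In steady level flight, lift balances weight: W = mg = 213000 × 9.81 = 2.0895×10^6 N.
q = ½ρv² = ½ × 0.467 × 252² = 14830 Pa.
Required CL = L/(qS) = 2.0895×10^6/(14830·415) = 0.3396.
CD = 0.0166 + 0.0523 × 0.3396² = 0.02263.
D = q·S·CD = 14830 × 415 × 0.02263 = 1.393×10^5 N

D = 1.39×10^5 N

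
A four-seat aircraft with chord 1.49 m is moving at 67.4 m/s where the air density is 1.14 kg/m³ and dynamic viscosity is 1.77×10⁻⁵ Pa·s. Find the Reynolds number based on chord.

Re = ρ·v·c/μ = 1.14 × 67.4 × 1.49 / (1.77×10⁻⁵) = 6.47×10^6

Re = 6.47×10^6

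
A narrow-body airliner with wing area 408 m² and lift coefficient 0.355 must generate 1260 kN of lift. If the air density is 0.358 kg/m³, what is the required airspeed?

L = ½ρv²S·CL ⇒ v = √(2L/(ρ·S·CL))
v = √(2 × 1.26×10^6 / (0.358 × 408 × 0.355)) = √48600 = 220 m/s

v = 220 m/s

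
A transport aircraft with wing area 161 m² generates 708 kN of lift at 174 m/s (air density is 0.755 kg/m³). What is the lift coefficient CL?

From L = ½ρv²S·CL, rearranging gives CL = 2L/(ρv²S).
CL = 2 × 7.08×10^5 / (0.755 × 174² × 161) = 0.385

CL = 0.385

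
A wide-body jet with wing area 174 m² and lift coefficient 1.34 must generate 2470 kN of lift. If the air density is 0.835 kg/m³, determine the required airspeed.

L = ½ρv²S·CL ⇒ v = √(2L/(ρ·S·CL))
v = √(2 × 2.47×10^6 / (0.835 × 174 × 1.34)) = √25370 = 159 m/s

v = 159 m/s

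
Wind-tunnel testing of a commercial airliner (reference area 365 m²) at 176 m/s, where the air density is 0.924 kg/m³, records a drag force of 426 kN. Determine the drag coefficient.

From D = ½ρv²S·CD, rearranging gives CD = 2D/(ρv²S).
CD = 2 × 4.26×10^5 / (0.924 × 176² × 365) = 0.0816

CD = 0.0816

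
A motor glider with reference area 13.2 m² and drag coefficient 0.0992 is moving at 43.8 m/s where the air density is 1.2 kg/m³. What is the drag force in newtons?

Dynamic pressure q = ½ρv² = ½ × 1.2 × 43.8² = 1151 Pa.
D = q·S·CD = 1151 × 13.2 × 0.0992 = 1510 N

D = 1510 N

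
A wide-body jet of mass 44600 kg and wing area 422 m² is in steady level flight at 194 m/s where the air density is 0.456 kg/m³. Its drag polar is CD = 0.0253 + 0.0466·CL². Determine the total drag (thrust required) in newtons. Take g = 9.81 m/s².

D = 94100 N

Level flight ⇒ L = W = m·g = 44600 × 9.81 = 4.3753×10^5 N.
q = ½ρv² = ½ × 0.456 × 194² = 8581 Pa.
CL = W/(q·S) = 4.3753×10^5 / (8581 × 422) = 0.1208.
CD = 0.0253 + 0.0466 × 0.1208² = 0.02598.
D = q·S·CD = 8581 × 422 × 0.02598 = 94080 N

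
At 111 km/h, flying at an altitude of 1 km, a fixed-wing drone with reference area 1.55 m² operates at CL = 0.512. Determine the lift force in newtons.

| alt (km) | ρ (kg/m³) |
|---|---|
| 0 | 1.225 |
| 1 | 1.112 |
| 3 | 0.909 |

At 1 km, from the table: ρ = 1.112 kg/m³.
Convert speed: v = 111 km/h ÷ 3.6 = 30.83 m/s.
L = ½ρv²S·CL = ½ × 1.112 × 30.83² × 1.55 × 0.512 = 419 N

L = 419 N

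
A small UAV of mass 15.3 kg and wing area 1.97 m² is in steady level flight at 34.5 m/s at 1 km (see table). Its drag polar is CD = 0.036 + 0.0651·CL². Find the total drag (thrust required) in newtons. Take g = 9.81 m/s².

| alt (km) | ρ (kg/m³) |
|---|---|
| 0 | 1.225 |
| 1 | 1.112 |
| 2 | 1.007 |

At 1 km, from the table: ρ = 1.112 kg/m³.
In steady level flight, lift balances weight: W = mg = 15.3 × 9.81 = 150.09 N.
q = ½ρv² = ½ × 1.112 × 34.5² = 661.8 Pa.
Required CL = L/(qS) = 150.09/(661.8·1.97) = 0.1151.
CD = 0.036 + 0.0651 × 0.1151² = 0.03686.
D = q·S·CD = 661.8 × 1.97 × 0.03686 = 48.06 N

D = 48.1 N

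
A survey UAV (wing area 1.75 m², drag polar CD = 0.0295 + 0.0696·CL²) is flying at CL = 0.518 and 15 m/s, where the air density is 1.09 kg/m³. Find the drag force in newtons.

CD = 0.0295 + 0.0696 × 0.518² = 0.04818
D = ½ρv²S·CD = ½ × 1.09 × 15² × 1.75 × 0.04818 = 10.3 N

D = 10.3 N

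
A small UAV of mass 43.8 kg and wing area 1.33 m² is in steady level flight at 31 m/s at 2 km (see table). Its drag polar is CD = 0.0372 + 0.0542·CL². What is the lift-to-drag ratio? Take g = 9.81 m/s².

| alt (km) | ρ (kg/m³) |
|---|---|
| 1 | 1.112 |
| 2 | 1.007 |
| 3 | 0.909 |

At 2 km, from the table: ρ = 1.007 kg/m³.
Level flight ⇒ L = W = m·g = 43.8 × 9.81 = 429.68 N.
q = ½ρv² = ½ × 1.007 × 31² = 483.9 Pa.
CL = W/(q·S) = 429.68 / (483.9 × 1.33) = 0.6677.
CD = 0.0372 + 0.0542 × 0.6677² = 0.06136.
L/D = CL/CD = 0.6677 / 0.06136 = 10.9

L/D = 10.9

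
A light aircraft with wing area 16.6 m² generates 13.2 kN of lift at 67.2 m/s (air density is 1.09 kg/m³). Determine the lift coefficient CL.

CL = 0.323

From L = ½ρv²S·CL, rearranging gives CL = 2L/(ρv²S).
CL = 2 × 13200 / (1.09 × 67.2² × 16.6) = 0.323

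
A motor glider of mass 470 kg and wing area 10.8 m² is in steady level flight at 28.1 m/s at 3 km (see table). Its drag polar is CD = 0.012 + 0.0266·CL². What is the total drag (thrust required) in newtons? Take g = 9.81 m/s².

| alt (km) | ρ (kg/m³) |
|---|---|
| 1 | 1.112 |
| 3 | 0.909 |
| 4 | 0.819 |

D = 192 N

At 3 km, from the table: ρ = 0.909 kg/m³.
Weight W = mg = 470 × 9.81 = 4610.7 N; in level flight L = W.
Dynamic pressure q = 0.5 × 0.909 × 28.1² = 358.9 Pa.
CL = W/(q·S) = 4610.7 / (358.9 × 10.8) = 1.19.
CD = 0.012 + 0.0266 × 1.19² = 0.04964.
D = q·S·CD = 358.9 × 10.8 × 0.04964 = 192.4 N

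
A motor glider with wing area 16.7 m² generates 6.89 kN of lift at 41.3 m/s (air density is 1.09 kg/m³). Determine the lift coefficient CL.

CL = 0.444

From L = ½ρv²S·CL, rearranging gives CL = 2L/(ρv²S).
CL = 2 × 6890 / (1.09 × 41.3² × 16.7) = 0.444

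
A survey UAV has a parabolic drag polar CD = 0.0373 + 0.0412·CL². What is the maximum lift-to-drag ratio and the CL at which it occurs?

(L/D)max = 12.8, at CL = 0.951

For CD = CD0 + K·CL², (L/D)max occurs at CL* = √(CD0/K) and equals 1/(2√(K·CD0)).
(L/D)max = 1/(2√(0.0412 × 0.0373)) = 1/(2 × 0.0392) = 12.8
CL* = √(0.0373/0.0412) = 0.951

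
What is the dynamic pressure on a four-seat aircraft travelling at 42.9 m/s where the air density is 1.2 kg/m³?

q = 1100 Pa

q = ½ρv² = ½ × 1.2 × 42.9² = 1100 Pa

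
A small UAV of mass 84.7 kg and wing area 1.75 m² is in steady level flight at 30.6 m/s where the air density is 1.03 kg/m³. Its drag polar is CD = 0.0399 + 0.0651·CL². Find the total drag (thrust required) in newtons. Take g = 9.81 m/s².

D = 86.9 N

Weight W = mg = 84.7 × 9.81 = 830.91 N; in level flight L = W.
q = ½ρv² = ½ × 1.03 × 30.6² = 482.2 Pa.
CL = W/(q·S) = 830.91 / (482.2 × 1.75) = 0.9846.
CD = 0.0399 + 0.0651 × 0.9846² = 0.103.
D = q·S·CD = 482.2 × 1.75 × 0.103 = 86.93 N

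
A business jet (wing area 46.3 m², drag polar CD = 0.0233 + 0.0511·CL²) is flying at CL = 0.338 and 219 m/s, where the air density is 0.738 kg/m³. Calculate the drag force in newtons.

CD = 0.0233 + 0.0511 × 0.338² = 0.02914
D = ½ρv²S·CD = ½ × 0.738 × 219² × 46.3 × 0.02914 = 23900 N

D = 23900 N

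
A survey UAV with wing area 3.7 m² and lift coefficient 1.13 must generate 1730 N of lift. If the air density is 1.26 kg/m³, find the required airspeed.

L = ½ρv²S·CL ⇒ v = √(2L/(ρ·S·CL))
v = √(2 × 1730 / (1.26 × 3.7 × 1.13)) = √656.8 = 25.6 m/s

v = 25.6 m/s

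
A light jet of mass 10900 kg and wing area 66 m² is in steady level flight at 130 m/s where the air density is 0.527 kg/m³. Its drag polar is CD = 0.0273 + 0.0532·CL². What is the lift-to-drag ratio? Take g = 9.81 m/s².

Level flight ⇒ L = W = m·g = 10900 × 9.81 = 1.0693×10^5 N.
Dynamic pressure q = 0.5 × 0.527 × 130² = 4453 Pa.
CL = 2W/(ρv²S) = 2×1.0693×10^5/(0.527×130²×66) = 0.3638.
CD = 0.0273 + 0.0532 × 0.3638² = 0.03434.
L/D = CL/CD = 0.3638 / 0.03434 = 10.6

L/D = 10.6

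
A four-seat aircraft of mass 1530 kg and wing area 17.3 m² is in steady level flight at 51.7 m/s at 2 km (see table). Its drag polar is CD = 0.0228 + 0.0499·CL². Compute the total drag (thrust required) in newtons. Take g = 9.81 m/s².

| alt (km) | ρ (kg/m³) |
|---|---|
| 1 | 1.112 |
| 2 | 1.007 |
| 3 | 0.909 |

D = 1010 N

At 2 km, from the table: ρ = 1.007 kg/m³.
Level flight ⇒ L = W = m·g = 1530 × 9.81 = 15009 N.
Dynamic pressure q = 0.5 × 1.007 × 51.7² = 1346 Pa.
CL = 2W/(ρv²S) = 2×15009/(1.007×51.7²×17.3) = 0.6447.
CD = 0.0228 + 0.0499 × 0.6447² = 0.04354.
D = q·S·CD = 1346 × 17.3 × 0.04354 = 1014 N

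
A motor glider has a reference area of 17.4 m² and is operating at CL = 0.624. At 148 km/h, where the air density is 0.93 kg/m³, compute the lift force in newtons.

L = 8530 N

Convert speed: v = 148 km/h ÷ 3.6 = 41.11 m/s.
L = ½ρv²S·CL = ½ × 0.93 × 41.11² × 17.4 × 0.624 = 8530 N ≈ 8.53 kN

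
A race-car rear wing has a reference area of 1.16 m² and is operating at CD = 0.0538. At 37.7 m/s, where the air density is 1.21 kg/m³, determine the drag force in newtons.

D = ½ρv²S·CD = ½ × 1.21 × 37.7² × 1.16 × 0.0538 = 53.7 N

D = 53.7 N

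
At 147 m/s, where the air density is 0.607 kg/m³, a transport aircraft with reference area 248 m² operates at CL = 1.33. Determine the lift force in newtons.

L = 2.16×10^6 N

L = ½ρv²S·CL = ½ × 0.607 × 147² × 248 × 1.33 = 2.16×10^6 N ≈ 2160 kN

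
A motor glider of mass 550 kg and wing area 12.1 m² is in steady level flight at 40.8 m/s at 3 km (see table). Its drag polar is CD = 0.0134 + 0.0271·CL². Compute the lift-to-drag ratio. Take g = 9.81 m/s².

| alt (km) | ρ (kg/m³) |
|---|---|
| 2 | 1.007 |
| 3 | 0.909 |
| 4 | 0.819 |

At 3 km, from the table: ρ = 0.909 kg/m³.
Weight W = mg = 550 × 9.81 = 5395.5 N; in level flight L = W.
q = ½ρv² = ½ × 0.909 × 40.8² = 756.6 Pa.
CL = W/(q·S) = 5395.5 / (756.6 × 12.1) = 0.5894.
CD = 0.0134 + 0.0271 × 0.5894² = 0.02281.
L/D = CL/CD = 0.5894 / 0.02281 = 25.8

L/D = 25.8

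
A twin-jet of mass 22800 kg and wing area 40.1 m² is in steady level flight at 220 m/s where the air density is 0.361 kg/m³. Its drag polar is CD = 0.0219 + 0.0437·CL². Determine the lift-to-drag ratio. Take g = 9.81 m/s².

Weight W = mg = 22800 × 9.81 = 2.2367×10^5 N; in level flight L = W.
q = ½ρv² = ½ × 0.361 × 220² = 8736 Pa.
CL = W/(q·S) = 2.2367×10^5 / (8736 × 40.1) = 0.6385.
CD = 0.0219 + 0.0437 × 0.6385² = 0.03971.
L/D = CL/CD = 0.6385 / 0.03971 = 16.1

L/D = 16.1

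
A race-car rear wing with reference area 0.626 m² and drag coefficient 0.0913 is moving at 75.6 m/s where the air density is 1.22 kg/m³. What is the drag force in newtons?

Dynamic pressure q = ½ρv² = ½ × 1.22 × 75.6² = 3486 Pa.
D = q·S·CD = 3486 × 0.626 × 0.0913 = 199 N

D = 199 N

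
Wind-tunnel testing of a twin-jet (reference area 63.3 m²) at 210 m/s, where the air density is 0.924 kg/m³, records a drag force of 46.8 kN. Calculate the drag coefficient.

CD = 0.0363

From D = ½ρv²S·CD, rearranging gives CD = 2D/(ρv²S).
CD = 2 × 46800 / (0.924 × 210² × 63.3) = 0.0363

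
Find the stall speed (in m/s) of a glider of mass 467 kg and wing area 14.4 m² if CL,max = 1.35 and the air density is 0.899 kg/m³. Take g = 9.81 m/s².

V_stall = 22.9 m/s

Stall occurs when L = W at CL,max. W = mg = 467 × 9.81 = 4581 N.
From L = ½ρV²S·CL,max = W: V_stall = √(2W/(ρSCL,max)) = √(2·4581/(0.899·14.4·1.35))
V_stall = √524.3 = 22.9 m/s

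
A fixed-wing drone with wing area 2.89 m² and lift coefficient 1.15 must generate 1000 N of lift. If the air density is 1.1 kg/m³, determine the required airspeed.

v = 23.4 m/s

L = ½ρv²S·CL ⇒ v = √(2L/(ρ·S·CL))
v = √(2 × 1000 / (1.1 × 2.89 × 1.15)) = √547.1 = 23.4 m/s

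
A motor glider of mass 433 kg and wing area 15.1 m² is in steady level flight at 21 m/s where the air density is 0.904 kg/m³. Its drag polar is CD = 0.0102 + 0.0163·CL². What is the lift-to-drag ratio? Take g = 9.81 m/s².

L/D = 33.1

Weight W = mg = 433 × 9.81 = 4247.7 N; in level flight L = W.
Dynamic pressure q = 0.5 × 0.904 × 21² = 199.3 Pa.
CL = 2W/(ρv²S) = 2×4247.7/(0.904×21²×15.1) = 1.411.
CD = 0.0102 + 0.0163 × 1.411² = 0.04266.
L/D = CL/CD = 1.411 / 0.04266 = 33.1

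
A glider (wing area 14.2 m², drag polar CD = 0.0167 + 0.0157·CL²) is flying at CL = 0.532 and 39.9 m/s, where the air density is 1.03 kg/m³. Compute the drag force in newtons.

D = 246 N

CD = 0.0167 + 0.0157 × 0.532² = 0.02114
D = ½ρv²S·CD = ½ × 1.03 × 39.9² × 14.2 × 0.02114 = 246 N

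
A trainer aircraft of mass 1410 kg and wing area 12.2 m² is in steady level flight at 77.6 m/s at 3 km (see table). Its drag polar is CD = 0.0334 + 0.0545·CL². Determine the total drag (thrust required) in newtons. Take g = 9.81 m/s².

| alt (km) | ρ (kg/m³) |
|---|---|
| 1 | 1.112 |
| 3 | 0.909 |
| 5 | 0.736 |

At 3 km, from the table: ρ = 0.909 kg/m³.
Level flight ⇒ L = W = m·g = 1410 × 9.81 = 13832 N.
Dynamic pressure q = 0.5 × 0.909 × 77.6² = 2737 Pa.
Required CL = L/(qS) = 13832/(2737·12.2) = 0.4143.
CD = 0.0334 + 0.0545 × 0.4143² = 0.04275.
D = q·S·CD = 2737 × 12.2 × 0.04275 = 1428 N

D = 1430 N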